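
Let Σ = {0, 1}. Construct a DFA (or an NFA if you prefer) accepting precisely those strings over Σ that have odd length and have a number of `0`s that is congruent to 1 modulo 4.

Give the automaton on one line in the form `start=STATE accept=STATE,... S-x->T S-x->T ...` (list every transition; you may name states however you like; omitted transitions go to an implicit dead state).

start=q0 accept=q1 q0-0->q1 q0-1->q2 q1-0->q3 q1-1->q4 q2-0->q4 q2-1->q0 q3-0->q5 q3-1->q6 q4-0->q6 q4-1->q1 q5-0->q0 q5-1->q7 q6-0->q7 q6-1->q3 q7-0->q2 q7-1->q5

Build one automaton per condition and run them in lockstep. One (2 states) tracks the input length modulo 2; the other (4 states) tracks the count of `0`s modulo 4. Each combined state is a pair, one component from each; accept when both components accept.
An 8-state machine:
        0   1  
>  q0   q1  q2 
 * q1   q3  q4 
   q2   q4  q0 
   q3   q5  q6 
   q4   q6  q1 
   q5   q0  q7 
   q6   q7  q3 
   q7   q2  q5 
(> = start, * = accepting)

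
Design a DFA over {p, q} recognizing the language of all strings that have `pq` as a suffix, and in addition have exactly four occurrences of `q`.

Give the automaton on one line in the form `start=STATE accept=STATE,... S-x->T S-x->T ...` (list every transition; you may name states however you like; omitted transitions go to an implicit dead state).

Handle the two conditions separately and then intersect. One (3 states) tracks how much of the suffix `pq` has currently been matched; the other (6 states) tracks the count of `q`s, saturating at 5. Each combined state is a pair, one component from each; accept when both components accept. Equivalent product states are then merged.
A 7-state machine:
       p  q 
>  A   A  B 
   B   B  C 
   C   C  D 
   D   E  F 
   E   E  G 
   F   F  F 
 * G   F  F 
(> = start, * = accepting)

start=A accept=G A-p->A A-q->B B-p->B B-q->C C-p->C C-q->D D-p->E D-q->F E-p->E E-q->G F-p->F F-q->F G-p->F G-q->F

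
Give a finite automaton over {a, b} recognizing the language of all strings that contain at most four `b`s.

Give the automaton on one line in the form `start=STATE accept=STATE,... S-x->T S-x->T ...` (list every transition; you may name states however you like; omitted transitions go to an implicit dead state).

start=q0 accept=q0,q1,q2,q3,q4 q0-a->q0 q0-b->q1 q1-a->q1 q1-b->q2 q2-a->q2 q2-b->q3 q3-a->q3 q3-b->q4 q4-a->q4 q4-b->q5 q5-a->q5 q5-b->q5

Count `b`s, saturating at 5: states q0 through q4 mean 0 through 4 `b`s seen; q5 means more than 4. Each `b` increments (capped at q5); other symbols loop. Accept from {q0, q1, q2, q3, q4}.
With 6 states:
        a   b  
>* q0   q0  q1 
 * q1   q1  q2 
 * q2   q2  q3 
 * q3   q3  q4 
 * q4   q4  q5 
   q5   q5  q5 
(> = start, * = accepting)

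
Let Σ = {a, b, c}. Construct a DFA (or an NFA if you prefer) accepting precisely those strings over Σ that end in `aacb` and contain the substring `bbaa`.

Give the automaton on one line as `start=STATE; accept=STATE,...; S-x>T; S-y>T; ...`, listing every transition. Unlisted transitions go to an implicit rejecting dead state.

start=s0; accept=s8; s0-a>s0; s0-b>s1; s0-c>s0; s1-a>s0; s1-b>s2; s1-c>s0; s2-a>s3; s2-b>s2; s2-c>s0; s3-a>s4; s3-b>s1; s3-c>s0; s4-a>s4; s4-b>s5; s4-c>s6; s5-a>s7; s5-b>s5; s5-c>s5; s6-a>s7; s6-b>s8; s6-c>s5; s7-a>s4; s7-b>s5; s7-c>s5; s8-a>s7; s8-b>s5; s8-c>s5

Handle the two conditions separately and then intersect. One (5 states) tracks how much of the suffix `aacb` has currently been matched; the other (5 states) tracks whether and how much of `bbaa` has been seen. Each combined state is a pair, one component from each; accept when both components accept. Minimizing collapses redundant product states.
With 9 states:
        a   b   c  
>  s0   s0  s1  s0 
   s1   s0  s2  s0 
   s2   s3  s2  s0 
   s3   s4  s1  s0 
   s4   s4  s5  s6 
   s5   s7  s5  s5 
   s6   s7  s8  s5 
   s7   s4  s5  s5 
 * s8   s7  s5  s5 
(> = start, * = accepting)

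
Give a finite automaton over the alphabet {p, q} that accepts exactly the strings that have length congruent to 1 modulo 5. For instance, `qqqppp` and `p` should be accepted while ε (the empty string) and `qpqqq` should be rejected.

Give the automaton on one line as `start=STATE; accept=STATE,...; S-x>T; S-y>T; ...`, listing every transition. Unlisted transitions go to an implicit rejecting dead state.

start=s0; accept=s1; s0-p>s1; s0-q>s1; s1-p>s2; s1-q>s2; s2-p>s3; s2-q>s3; s3-p>s4; s3-q>s4; s4-p>s0; s4-q>s0

Count input length modulo 5: every symbol advances one step around the cycle s0 → s1 → s2 → s3 → s4 → s0. Accept at s1.
        p   q  
>  s0   s1  s1 
 * s1   s2  s2 
   s2   s3  s3 
   s3   s4  s4 
   s4   s0  s0 
(> = start, * = accepting)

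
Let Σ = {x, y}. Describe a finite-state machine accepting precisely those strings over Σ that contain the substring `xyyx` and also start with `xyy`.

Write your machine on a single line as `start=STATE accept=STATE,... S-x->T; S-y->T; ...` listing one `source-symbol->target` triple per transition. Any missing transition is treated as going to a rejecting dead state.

start=A; accept=F; A-x->B; A-y->C; B-x->C; B-y->D; C-x->C; C-y->C; D-x->C; D-y->E; E-x->F; E-y->G; F-x->F; F-y->F; G-x->H; G-y->G; H-x->H; H-y->I; I-x->H; I-y->E

Handle the two conditions separately and then intersect. One (5 states) tracks whether and how much of `xyyx` has been seen; the other (5 states) tracks whether the input so far still matches the prefix `xyy`. Each combined state is a pair, one component from each; accept when both components accept. After merging equivalent states the machine shrinks.
9 states suffice.
       x  y 
>  A   B  C 
   B   C  D 
   C   C  C 
   D   C  E 
   E   F  G 
 * F   F  F 
   G   H  G 
   H   H  I 
   I   H  E 
(> = start, * = accepting)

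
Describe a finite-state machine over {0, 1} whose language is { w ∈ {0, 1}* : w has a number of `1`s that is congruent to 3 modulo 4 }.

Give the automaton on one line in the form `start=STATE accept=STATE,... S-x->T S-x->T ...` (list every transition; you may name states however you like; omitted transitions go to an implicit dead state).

start=A accept=D A-0->A A-1->B B-0->B B-1->C C-0->C C-1->D D-0->D D-1->A

The only thing that matters is how many `1`s have appeared, reduced mod 4. Use one state per residue: A for 0, …, D for 3. Reading `1` moves to the next residue; anything else stays put. D is accepting.
A 4-state machine:
       0  1 
>  A   A  B 
   B   B  C 
   C   C  D 
 * D   D  A 
(> = start, * = accepting)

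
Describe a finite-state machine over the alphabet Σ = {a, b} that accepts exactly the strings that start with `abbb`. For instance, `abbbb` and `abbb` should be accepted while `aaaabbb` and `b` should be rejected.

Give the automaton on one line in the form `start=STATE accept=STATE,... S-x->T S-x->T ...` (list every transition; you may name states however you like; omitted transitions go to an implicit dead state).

Walk along `abbb` while the input agrees: from q0 take `a` to q1, and so on. Any deviation drops to the rejecting sink q5. Once q4 is reached the prefix is confirmed and every continuation is accepted.
With 6 states:
        a   b  
>  q0   q1  q5 
   q1   q5  q2 
   q2   q5  q3 
   q3   q5  q4 
 * q4   q4  q4 
   q5   q5  q5 
(> = start, * = accepting)

start=q0 accept=q4 q0-a->q1 q0-b->q5 q1-a->q5 q1-b->q2 q2-a->q5 q2-b->q3 q3-a->q5 q3-b->q4 q4-a->q4 q4-b->q4 q5-a->q5 q5-b->q5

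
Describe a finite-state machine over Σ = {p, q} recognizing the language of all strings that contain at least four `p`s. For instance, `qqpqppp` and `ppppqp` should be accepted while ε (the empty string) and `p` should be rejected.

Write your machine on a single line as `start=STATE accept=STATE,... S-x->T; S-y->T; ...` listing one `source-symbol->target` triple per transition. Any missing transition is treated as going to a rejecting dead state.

Only the number of `p`s matters, and only up to 5. Make a chain A → B → C → D → E → F advanced by each `p` (with F absorbing); every other symbol self-loops. The accepting set is {E, F}.
With 6 states:
       p  q 
>  A   B  A 
   B   C  B 
   C   D  C 
   D   E  D 
 * E   F  E 
 * F   F  F 
(> = start, * = accepting)

start=A; accept=E,F; A-p->B; A-q->A; B-p->C; B-q->B; C-p->D; C-q->C; D-p->E; D-q->D; E-p->F; E-q->E; F-p->F; F-q->F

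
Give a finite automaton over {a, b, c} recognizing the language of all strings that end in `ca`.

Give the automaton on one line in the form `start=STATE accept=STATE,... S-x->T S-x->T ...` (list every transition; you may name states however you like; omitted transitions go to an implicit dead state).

start=S0 accept=S2 S0-a->S0 S0-b->S0 S0-c->S1 S1-a->S2 S1-b->S0 S1-c->S1 S2-a->S0 S2-b->S0 S2-c->S1

Remember how much of `ca` the current input suffix matches. State S0 means no match yet; S1 means the last symbol is `c`; S2 means the last 2 symbols are `ca`. Only S2 accepts. On a mismatch, fall back to the longest proper suffix that is still a prefix of `ca`.
A 3-state machine:
        a   b   c  
>  S0   S0  S0  S1 
   S1   S2  S0  S1 
 * S2   S0  S0  S1 
(> = start, * = accepting)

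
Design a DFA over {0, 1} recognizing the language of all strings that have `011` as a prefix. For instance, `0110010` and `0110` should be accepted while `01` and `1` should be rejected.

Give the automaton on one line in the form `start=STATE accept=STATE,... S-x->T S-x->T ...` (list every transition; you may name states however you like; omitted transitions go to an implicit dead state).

start=q0 accept=q3 q0-0->q1 q0-1->q4 q1-0->q4 q1-1->q2 q2-0->q4 q2-1->q3 q3-0->q3 q3-1->q3 q4-0->q4 q4-1->q4

Check the first 3 symbols one by one: q0 through q2 record how many have matched `011` so far; any wrong symbol goes to the dead state q4. After all 3 match we enter the accepting sink q3.
A 5-state machine:
        0   1  
>  q0   q1  q4 
   q1   q4  q2 
   q2   q4  q3 
 * q3   q3  q3 
   q4   q4  q4 
(> = start, * = accepting)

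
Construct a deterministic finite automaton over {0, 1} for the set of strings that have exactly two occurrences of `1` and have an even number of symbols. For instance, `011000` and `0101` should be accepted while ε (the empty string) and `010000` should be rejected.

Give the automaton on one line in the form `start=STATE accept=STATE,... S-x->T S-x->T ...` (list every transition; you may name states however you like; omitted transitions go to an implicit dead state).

start=q0 accept=q4 q0-0->q1 q0-1->q2 q1-0->q0 q1-1->q3 q2-0->q3 q2-1->q4 q3-0->q2 q3-1->q5 q4-0->q5 q4-1->q6 q5-0->q4 q5-1->q7 q6-0->q7 q6-1->q7 q7-0->q6 q7-1->q6

Run two small machines in parallel and take their product. The first has 4 states tracking the count of `1`s, saturating at 3; the second has 2 states tracking the input length modulo 2. A product state is a pair (one from each), accepting exactly when both do.
With 8 states:
        0   1  
>  q0   q1  q2 
   q1   q0  q3 
   q2   q3  q4 
   q3   q2  q5 
 * q4   q5  q6 
   q5   q4  q7 
   q6   q7  q7 
   q7   q6  q6 
(> = start, * = accepting)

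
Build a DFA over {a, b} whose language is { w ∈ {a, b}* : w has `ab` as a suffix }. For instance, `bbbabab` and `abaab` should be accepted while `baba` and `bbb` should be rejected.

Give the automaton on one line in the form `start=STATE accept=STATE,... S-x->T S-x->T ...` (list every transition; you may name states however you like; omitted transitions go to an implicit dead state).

start=S0 accept=S2 S0-a->S1 S0-b->S0 S1-a->S1 S1-b->S2 S2-a->S1 S2-b->S0

Let each state record the length of the longest suffix of the input read so far that is also a prefix of `ab`. S1 means the last symbol is `a`; S2 means the last 2 symbols are `ab`. Accept only at S2, where the string currently ends in `ab`.
A 3-state machine:
        a   b  
>  S0   S1  S0 
   S1   S1  S2 
 * S2   S1  S0 
(> = start, * = accepting)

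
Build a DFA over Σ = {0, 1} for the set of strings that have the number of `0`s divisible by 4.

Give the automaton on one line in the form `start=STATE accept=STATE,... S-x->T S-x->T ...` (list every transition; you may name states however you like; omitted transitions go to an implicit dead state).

start=A accept=A A-0->B A-1->A B-0->C B-1->B C-0->D C-1->C D-0->A D-1->D

The only thing that matters is how many `0`s have appeared, reduced mod 4. Use one state per residue: A for 0, …, D for 3. Reading `0` moves to the next residue; anything else stays put. A is accepting.
A 4-state machine:
       0  1 
>* A   B  A 
   B   C  B 
   C   D  C 
   D   A  D 
(> = start, * = accepting)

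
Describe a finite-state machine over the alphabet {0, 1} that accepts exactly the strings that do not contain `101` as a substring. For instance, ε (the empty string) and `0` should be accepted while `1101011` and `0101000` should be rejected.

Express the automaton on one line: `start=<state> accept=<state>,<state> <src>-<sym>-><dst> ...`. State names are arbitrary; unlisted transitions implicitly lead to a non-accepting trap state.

start=s0 accept=s0,s1,s2 s0-0->s0 s0-1->s1 s1-0->s2 s1-1->s1 s2-0->s0 s2-1->s3 s3-0->s3 s3-1->s3

This is the complement of 'contains `101`'. Use the same substring-matching states — s0 through s3 holding how much of `101` has just been matched — but flip the accepting set: everything except the trap s3 accepts.
        0   1  
>* s0   s0  s1 
 * s1   s2  s1 
 * s2   s0  s3 
   s3   s3  s3 
(> = start, * = accepting)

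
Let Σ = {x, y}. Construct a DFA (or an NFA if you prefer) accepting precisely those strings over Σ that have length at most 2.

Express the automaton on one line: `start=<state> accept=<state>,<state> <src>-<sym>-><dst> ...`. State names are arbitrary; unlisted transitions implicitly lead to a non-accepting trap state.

start=s0 accept=s0,s1,s2 s0-x->s1 s0-y->s1 s1-x->s2 s1-y->s2 s2-x->s3 s2-y->s3 s3-x->s3 s3-y->s3

Count input length up to 3: every symbol moves from s0 toward s3, which means 'more than 2' and absorbs. Accept from {s0, s1, s2}.
        x   y  
>* s0   s1  s1 
 * s1   s2  s2 
 * s2   s3  s3 
   s3   s3  s3 
(> = start, * = accepting)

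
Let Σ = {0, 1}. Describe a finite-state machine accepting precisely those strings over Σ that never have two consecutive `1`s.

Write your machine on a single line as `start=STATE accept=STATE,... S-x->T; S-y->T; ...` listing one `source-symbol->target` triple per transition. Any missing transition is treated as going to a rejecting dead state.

Track partial matches of the forbidden pattern `11`. State C is a dead state reached once `11` has occurred; every other state accepts. A means no part of `11` is currently matched.
With 3 states:
       0  1 
>* A   A  B 
 * B   A  C 
   C   C  C 
(> = start, * = accepting)

start=A; accept=A,B; A-0->A; A-1->B; B-0->A; B-1->C; C-0->C; C-1->C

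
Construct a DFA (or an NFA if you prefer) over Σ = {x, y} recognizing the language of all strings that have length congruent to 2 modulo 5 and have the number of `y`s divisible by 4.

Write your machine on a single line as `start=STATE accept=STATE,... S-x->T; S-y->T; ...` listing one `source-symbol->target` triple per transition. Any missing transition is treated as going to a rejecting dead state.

start=A; accept=D; A-x->B; A-y->C; B-x->D; B-y->E; C-x->E; C-y->F; D-x->G; D-y->H; E-x->H; E-y->I; F-x->I; F-y->J; G-x->K; G-y->L; H-x->L; H-y->M; I-x->M; I-y->N; J-x->N; J-y->K; K-x->A; K-y->O; L-x->O; L-y->P; M-x->P; M-y->Q; N-x->Q; N-y->A; O-x->C; O-y->R; P-x->R; P-y->S; Q-x->S; Q-y->B; R-x->F; R-y->T; S-x->T; S-y->D; T-x->J; T-y->G

Build one automaton per condition and run them in lockstep. The first has 5 states tracking the input length modulo 5; the second has 4 states tracking the count of `y`s modulo 4. A product state is a pair (one from each), accepting exactly when both do.
       x  y 
>  A   B  C 
   B   D  E 
   C   E  F 
 * D   G  H 
   E   H  I 
   F   I  J 
   G   K  L 
   H   L  M 
   I   M  N 
   J   N  K 
   K   A  O 
   L   O  P 
   M   P  Q 
   N   Q  A 
   O   C  R 
   P   R  S 
   Q   S  B 
   R   F  T 
   S   T  D 
   T   J  G 
(> = start, * = accepting)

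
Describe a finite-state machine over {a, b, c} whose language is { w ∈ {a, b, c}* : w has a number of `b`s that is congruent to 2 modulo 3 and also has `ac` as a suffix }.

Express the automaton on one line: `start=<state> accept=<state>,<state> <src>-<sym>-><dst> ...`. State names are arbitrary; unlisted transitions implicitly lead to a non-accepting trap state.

start=q0 accept=q8 q0-a->q1 q0-b->q2 q0-c->q0 q1-a->q1 q1-b->q2 q1-c->q3 q2-a->q4 q2-b->q5 q2-c->q2 q3-a->q1 q3-b->q2 q3-c->q0 q4-a->q4 q4-b->q5 q4-c->q6 q5-a->q7 q5-b->q0 q5-c->q5 q6-a->q4 q6-b->q5 q6-c->q2 q7-a->q7 q7-b->q0 q7-c->q8 q8-a->q7 q8-b->q0 q8-c->q5

Handle the two conditions separately and then intersect. The first has 3 states tracking the count of `b`s modulo 3; the second has 3 states tracking how much of the suffix `ac` has currently been matched. A product state is a pair (one from each), accepting exactly when both do.
A 9-state machine:
        a   b   c  
>  q0   q1  q2  q0 
   q1   q1  q2  q3 
   q2   q4  q5  q2 
   q3   q1  q2  q0 
   q4   q4  q5  q6 
   q5   q7  q0  q5 
   q6   q4  q5  q2 
   q7   q7  q0  q8 
 * q8   q7  q0  q5 
(> = start, * = accepting)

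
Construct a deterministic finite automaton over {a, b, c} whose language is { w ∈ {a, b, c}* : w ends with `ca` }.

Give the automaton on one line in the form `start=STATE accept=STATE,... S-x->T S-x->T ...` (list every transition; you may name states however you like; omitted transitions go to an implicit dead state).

Let each state record the length of the longest suffix of the input read so far that is also a prefix of `ca`. s1 means the last symbol is `c`; s2 means the last 2 symbols are `ca`. Accept only at s2, where the string currently ends in `ca`.
With 3 states:
        a   b   c  
>  s0   s0  s0  s1 
   s1   s2  s0  s1 
 * s2   s0  s0  s1 
(> = start, * = accepting)

start=s0 accept=s2 s0-a->s0 s0-b->s0 s0-c->s1 s1-a->s2 s1-b->s0 s1-c->s1 s2-a->s0 s2-b->s0 s2-c->s1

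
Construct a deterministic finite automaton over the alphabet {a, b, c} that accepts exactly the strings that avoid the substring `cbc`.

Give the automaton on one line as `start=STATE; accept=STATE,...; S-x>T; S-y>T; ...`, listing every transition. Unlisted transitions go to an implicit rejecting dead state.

Track partial matches of the forbidden pattern `cbc`. State q3 is a dead state reached once `cbc` has occurred; every other state accepts. q0 means no part of `cbc` is currently matched.
With 4 states:
        a   b   c  
>* q0   q0  q0  q1 
 * q1   q0  q2  q1 
 * q2   q0  q0  q3 
   q3   q3  q3  q3 
(> = start, * = accepting)

start=q0; accept=q0,q1,q2; q0-a>q0; q0-b>q0; q0-c>q1; q1-a>q0; q1-b>q2; q1-c>q1; q2-a>q0; q2-b>q0; q2-c>q3; q3-a>q3; q3-b>q3; q3-c>q3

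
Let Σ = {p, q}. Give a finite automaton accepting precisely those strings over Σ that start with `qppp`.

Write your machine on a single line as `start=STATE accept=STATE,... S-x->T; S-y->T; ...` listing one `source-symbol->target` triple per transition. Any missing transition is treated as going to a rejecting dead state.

Walk along `qppp` while the input agrees: from s0 take `q` to s1, and so on. Any deviation drops to the rejecting sink s5. Once s4 is reached the prefix is confirmed and every continuation is accepted.
6 states suffice.
        p   q  
>  s0   s5  s1 
   s1   s2  s5 
   s2   s3  s5 
   s3   s4  s5 
 * s4   s4  s4 
   s5   s5  s5 
(> = start, * = accepting)

start=s0; accept=s4; s0-p->s5; s0-q->s1; s1-p->s2; s1-q->s5; s2-p->s3; s2-q->s5; s3-p->s4; s3-q->s5; s4-p->s4; s4-q->s4; s5-p->s5; s5-q->s5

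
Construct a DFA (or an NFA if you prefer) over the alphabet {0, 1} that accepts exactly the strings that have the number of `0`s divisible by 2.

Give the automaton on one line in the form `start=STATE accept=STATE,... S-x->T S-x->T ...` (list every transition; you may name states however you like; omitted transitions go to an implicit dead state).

start=s0 accept=s0 s0-0->s1 s0-1->s0 s1-0->s0 s1-1->s1

Keep the running count of `0`s modulo 2: each `0` advances along the cycle s0 → s1 → s0 while other symbols loop. Accept at s0.
With 2 states:
        0   1  
>* s0   s1  s0 
   s1   s0  s1 
(> = start, * = accepting)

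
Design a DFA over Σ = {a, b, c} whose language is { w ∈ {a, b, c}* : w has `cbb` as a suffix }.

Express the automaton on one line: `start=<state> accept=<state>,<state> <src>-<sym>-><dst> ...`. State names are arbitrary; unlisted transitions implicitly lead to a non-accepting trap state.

start=S0 accept=S3 S0-a->S0 S0-b->S0 S0-c->S1 S1-a->S0 S1-b->S2 S1-c->S1 S2-a->S0 S2-b->S3 S2-c->S1 S3-a->S0 S3-b->S0 S3-c->S1

Let each state record the length of the longest suffix of the input read so far that is also a prefix of `cbb`. S1 means the last symbol is `c`; S2 means the last 2 symbols are `cb`; S3 means the last 3 symbols are `cbb`. Accept only at S3, where the string currently ends in `cbb`.
        a   b   c  
>  S0   S0  S0  S1 
   S1   S0  S2  S1 
   S2   S0  S3  S1 
 * S3   S0  S0  S1 
(> = start, * = accepting)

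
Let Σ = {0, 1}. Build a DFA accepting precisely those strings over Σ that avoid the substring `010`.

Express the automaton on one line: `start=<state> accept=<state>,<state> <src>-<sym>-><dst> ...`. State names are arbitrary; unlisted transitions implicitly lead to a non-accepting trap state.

This is the complement of 'contains `010`'. Use the same substring-matching states — A through D holding how much of `010` has just been matched — but flip the accepting set: everything except the trap D accepts.
       0  1 
>* A   B  A 
 * B   B  C 
 * C   D  A 
   D   D  D 
(> = start, * = accepting)

start=A accept=A,B,C A-0->B A-1->A B-0->B B-1->C C-0->D C-1->A D-0->D D-1->D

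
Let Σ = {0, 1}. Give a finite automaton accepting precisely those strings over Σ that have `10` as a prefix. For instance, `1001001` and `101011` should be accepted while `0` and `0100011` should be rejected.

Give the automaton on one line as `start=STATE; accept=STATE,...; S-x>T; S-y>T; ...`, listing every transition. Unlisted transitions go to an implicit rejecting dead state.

Walk along `10` while the input agrees: from s0 take `1` to s1, and so on. Any deviation drops to the rejecting sink s3. Once s2 is reached the prefix is confirmed and every continuation is accepted.
A 4-state machine:
        0   1  
>  s0   s3  s1 
   s1   s2  s3 
 * s2   s2  s2 
   s3   s3  s3 
(> = start, * = accepting)

start=s0; accept=s2; s0-0>s3; s0-1>s1; s1-0>s2; s1-1>s3; s2-0>s2; s2-1>s2; s3-0>s3; s3-1>s3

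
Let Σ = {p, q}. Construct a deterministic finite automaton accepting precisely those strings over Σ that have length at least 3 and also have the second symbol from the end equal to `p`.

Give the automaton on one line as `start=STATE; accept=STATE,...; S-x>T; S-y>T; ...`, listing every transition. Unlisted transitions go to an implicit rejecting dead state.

Handle the two conditions separately and then intersect. The first has 5 states tracking the input length, saturating at 4; the second has 7 states tracking the last 2 symbols read. A product state is a pair (one from each), accepting exactly when both do.
          p    q  
>  s0     s1   s2 
   s1     s3   s4 
   s2     s5   s6 
   s3     s7   s8 
   s4     s9  s10 
   s5     s7   s8 
   s6     s9  s10 
 * s7    s11  s12 
 * s8    s13  s14 
   s9    s11  s12 
   s10   s13  s14 
 * s11   s11  s12 
 * s12   s13  s14 
   s13   s11  s12 
   s14   s13  s14 
(> = start, * = accepting)

start=s0; accept=s7,s8,s11,s12; s0-p>s1; s0-q>s2; s1-p>s3; s1-q>s4; s2-p>s5; s2-q>s6; s3-p>s7; s3-q>s8; s4-p>s9; s4-q>s10; s5-p>s7; s5-q>s8; s6-p>s9; s6-q>s10; s7-p>s11; s7-q>s12; s8-p>s13; s8-q>s14; s9-p>s11; s9-q>s12; s10-p>s13; s10-q>s14; s11-p>s11; s11-q>s12; s12-p>s13; s12-q>s14; s13-p>s11; s13-q>s12; s14-p>s13; s14-q>s14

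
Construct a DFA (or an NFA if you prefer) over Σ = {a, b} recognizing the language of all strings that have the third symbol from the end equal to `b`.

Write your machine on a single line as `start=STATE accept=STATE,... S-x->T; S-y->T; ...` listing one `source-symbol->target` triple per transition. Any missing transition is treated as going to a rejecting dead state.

start=q0; accept=q11,q12,q13,q14; q0-a->q1; q0-b->q2; q1-a->q3; q1-b->q4; q2-a->q5; q2-b->q6; q3-a->q7; q3-b->q8; q4-a->q9; q4-b->q10; q5-a->q11; q5-b->q12; q6-a->q13; q6-b->q14; q7-a->q7; q7-b->q8; q8-a->q9; q8-b->q10; q9-a->q11; q9-b->q12; q10-a->q13; q10-b->q14; q11-a->q7; q11-b->q8; q12-a->q9; q12-b->q10; q13-a->q11; q13-b->q12; q14-a->q13; q14-b->q14

A DFA must remember the last 3 symbols (since which symbol is third-to-last isn't known until the input ends). Use one state per possible window of the last ≤3 symbols; accept from those whose window starts with `b`.
          a    b  
>  q0     q1   q2 
   q1     q3   q4 
   q2     q5   q6 
   q3     q7   q8 
   q4     q9  q10 
   q5    q11  q12 
   q6    q13  q14 
   q7     q7   q8 
   q8     q9  q10 
   q9    q11  q12 
   q10   q13  q14 
 * q11    q7   q8 
 * q12    q9  q10 
 * q13   q11  q12 
 * q14   q13  q14 
(> = start, * = accepting)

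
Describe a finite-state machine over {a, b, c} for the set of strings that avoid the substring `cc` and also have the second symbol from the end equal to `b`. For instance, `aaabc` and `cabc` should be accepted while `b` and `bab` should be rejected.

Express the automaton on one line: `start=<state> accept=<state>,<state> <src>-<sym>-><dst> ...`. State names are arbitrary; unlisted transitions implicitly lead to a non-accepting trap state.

Handle the two conditions separately and then intersect. The first has 3 states tracking partial matches of the forbidden pattern `cc`; the second has 13 states tracking the last 2 symbols read. A product state is a pair (one from each), accepting exactly when both do. After merging equivalent states the machine shrinks.
        a   b   c  
>  q0   q0  q1  q2 
   q1   q3  q4  q5 
   q2   q0  q1  q6 
 * q3   q0  q1  q2 
 * q4   q3  q4  q5 
 * q5   q0  q1  q6 
   q6   q6  q6  q6 
(> = start, * = accepting)

start=q0 accept=q3,q4,q5 q0-a->q0 q0-b->q1 q0-c->q2 q1-a->q3 q1-b->q4 q1-c->q5 q2-a->q0 q2-b->q1 q2-c->q6 q3-a->q0 q3-b->q1 q3-c->q2 q4-a->q3 q4-b->q4 q4-c->q5 q5-a->q0 q5-b->q1 q5-c->q6 q6-a->q6 q6-b->q6 q6-c->q6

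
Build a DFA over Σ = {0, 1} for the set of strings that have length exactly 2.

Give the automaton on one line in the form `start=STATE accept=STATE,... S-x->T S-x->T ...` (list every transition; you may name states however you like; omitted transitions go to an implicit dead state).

We only need to distinguish lengths 0, 1, …, 2, and '>2'. Chain A → B → C → D on every symbol, with D looping. Accepting states: {C}.
A 4-state machine:
       0  1 
>  A   B  B 
   B   C  C 
 * C   D  D 
   D   D  D 
(> = start, * = accepting)

start=A accept=C A-0->B A-1->B B-0->C B-1->C C-0->D C-1->D D-0->D D-1->D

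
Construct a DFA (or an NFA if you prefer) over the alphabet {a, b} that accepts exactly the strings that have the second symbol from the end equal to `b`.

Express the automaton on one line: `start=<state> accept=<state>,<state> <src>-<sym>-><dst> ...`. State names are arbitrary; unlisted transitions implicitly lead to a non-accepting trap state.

A DFA must remember the last 2 symbols (since which symbol is second-to-last isn't known until the input ends). Use one state per possible window of the last ≤2 symbols; accept from those whose window starts with `b`.
A 7-state machine:
        a   b  
>  q0   q1  q2 
   q1   q3  q4 
   q2   q5  q6 
   q3   q3  q4 
   q4   q5  q6 
 * q5   q3  q4 
 * q6   q5  q6 
(> = start, * = accepting)

start=q0 accept=q5,q6 q0-a->q1 q0-b->q2 q1-a->q3 q1-b->q4 q2-a->q5 q2-b->q6 q3-a->q3 q3-b->q4 q4-a->q5 q4-b->q6 q5-a->q3 q5-b->q4 q6-a->q5 q6-b->q6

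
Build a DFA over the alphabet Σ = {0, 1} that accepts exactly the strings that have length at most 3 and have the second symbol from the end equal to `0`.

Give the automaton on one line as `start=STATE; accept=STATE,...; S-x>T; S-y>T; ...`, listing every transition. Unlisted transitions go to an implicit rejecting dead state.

Handle the two conditions separately and then intersect. The first has 5 states tracking the input length, saturating at 4; the second has 7 states tracking the last 2 symbols read. A product state is a pair (one from each), accepting exactly when both do.
15 states suffice.
          0    1  
>  q0     q1   q2 
   q1     q3   q4 
   q2     q5   q6 
 * q3     q7   q8 
 * q4     q9  q10 
   q5     q7   q8 
   q6     q9  q10 
 * q7    q11  q12 
 * q8    q13  q14 
   q9    q11  q12 
   q10   q13  q14 
   q11   q11  q12 
   q12   q13  q14 
   q13   q11  q12 
   q14   q13  q14 
(> = start, * = accepting)

start=q0; accept=q3,q4,q7,q8; q0-0>q1; q0-1>q2; q1-0>q3; q1-1>q4; q2-0>q5; q2-1>q6; q3-0>q7; q3-1>q8; q4-0>q9; q4-1>q10; q5-0>q7; q5-1>q8; q6-0>q9; q6-1>q10; q7-0>q11; q7-1>q12; q8-0>q13; q8-1>q14; q9-0>q11; q9-1>q12; q10-0>q13; q10-1>q14; q11-0>q11; q11-1>q12; q12-0>q13; q12-1>q14; q13-0>q11; q13-1>q12; q14-0>q13; q14-1>q14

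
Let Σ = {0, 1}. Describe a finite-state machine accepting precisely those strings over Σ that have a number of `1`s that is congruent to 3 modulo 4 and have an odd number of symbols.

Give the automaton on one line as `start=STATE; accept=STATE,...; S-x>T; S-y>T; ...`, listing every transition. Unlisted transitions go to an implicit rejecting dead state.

start=q0; accept=q6; q0-0>q1; q0-1>q2; q1-0>q0; q1-1>q3; q2-0>q3; q2-1>q4; q3-0>q2; q3-1>q5; q4-0>q5; q4-1>q6; q5-0>q4; q5-1>q7; q6-0>q7; q6-1>q0; q7-0>q6; q7-1>q1

Run two small machines in parallel and take their product. The first has 4 states tracking the count of `1`s modulo 4; the second has 2 states tracking the input length modulo 2. A product state is a pair (one from each), accepting exactly when both do.
With 8 states:
        0   1  
>  q0   q1  q2 
   q1   q0  q3 
   q2   q3  q4 
   q3   q2  q5 
   q4   q5  q6 
   q5   q4  q7 
 * q6   q7  q0 
   q7   q6  q1 
(> = start, * = accepting)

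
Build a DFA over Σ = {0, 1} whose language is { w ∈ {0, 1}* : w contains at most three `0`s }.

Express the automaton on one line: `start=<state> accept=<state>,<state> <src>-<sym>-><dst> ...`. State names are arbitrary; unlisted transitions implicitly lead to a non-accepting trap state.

Count `0`s, saturating at 4: states s0 through s3 mean 0 through 3 `0`s seen; s4 means more than 3. Each `0` increments (capped at s4); other symbols loop. Accept from {s0, s1, s2, s3}.
A 5-state machine:
        0   1  
>* s0   s1  s0 
 * s1   s2  s1 
 * s2   s3  s2 
 * s3   s4  s3 
   s4   s4  s4 
(> = start, * = accepting)

start=s0 accept=s0,s1,s2,s3 s0-0->s1 s0-1->s0 s1-0->s2 s1-1->s1 s2-0->s3 s2-1->s2 s3-0->s4 s3-1->s3 s4-0->s4 s4-1->s4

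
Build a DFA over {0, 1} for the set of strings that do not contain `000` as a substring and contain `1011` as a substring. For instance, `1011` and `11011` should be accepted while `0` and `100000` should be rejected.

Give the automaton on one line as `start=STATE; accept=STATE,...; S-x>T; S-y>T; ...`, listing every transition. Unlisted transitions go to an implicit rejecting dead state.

Build one automaton per condition and run them in lockstep. One (4 states) tracks partial matches of the forbidden pattern `000`; the other (5 states) tracks whether and how much of `1011` has been seen. Each combined state is a pair, one component from each; accept when both components accept.
          0    1  
>  S0     S1   S2 
   S1     S3   S2 
   S2     S4   S2 
   S3     S5   S2 
   S4     S3   S6 
   S5     S5   S7 
   S6     S4   S8 
   S7     S9   S7 
 * S8    S10   S8 
   S9     S5  S11 
 * S10   S12   S8 
   S11    S9  S13 
 * S12   S13   S8 
   S13   S13  S13 
(> = start, * = accepting)

start=S0; accept=S8,S10,S12; S0-0>S1; S0-1>S2; S1-0>S3; S1-1>S2; S2-0>S4; S2-1>S2; S3-0>S5; S3-1>S2; S4-0>S3; S4-1>S6; S5-0>S5; S5-1>S7; S6-0>S4; S6-1>S8; S7-0>S9; S7-1>S7; S8-0>S10; S8-1>S8; S9-0>S5; S9-1>S11; S10-0>S12; S10-1>S8; S11-0>S9; S11-1>S13; S12-0>S13; S12-1>S8; S13-0>S13; S13-1>S13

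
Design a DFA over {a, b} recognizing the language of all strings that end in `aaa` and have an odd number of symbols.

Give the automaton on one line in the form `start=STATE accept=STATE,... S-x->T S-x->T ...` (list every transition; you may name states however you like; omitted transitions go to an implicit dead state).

start=q0 accept=q4 q0-a->q1 q0-b->q2 q1-a->q3 q1-b->q0 q2-a->q0 q2-b->q0 q3-a->q4 q3-b->q2 q4-a->q3 q4-b->q0

Handle the two conditions separately and then intersect. The first has 4 states tracking how much of the suffix `aaa` has currently been matched; the second has 2 states tracking the input length modulo 2. A product state is a pair (one from each), accepting exactly when both do. Equivalent product states are then merged.
A 5-state machine:
        a   b  
>  q0   q1  q2 
   q1   q3  q0 
   q2   q0  q0 
   q3   q4  q2 
 * q4   q3  q0 
(> = start, * = accepting)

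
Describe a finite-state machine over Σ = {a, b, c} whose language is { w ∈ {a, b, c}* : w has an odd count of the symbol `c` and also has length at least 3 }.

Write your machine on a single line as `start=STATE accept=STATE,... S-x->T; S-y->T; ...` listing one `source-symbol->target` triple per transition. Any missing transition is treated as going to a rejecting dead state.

Run two small machines in parallel and take their product. One (2 states) tracks the count of `c`s modulo 2; the other (5 states) tracks the input length, saturating at 4. Each combined state is a pair, one component from each; accept when both components accept. Equivalent product states are then merged.
        a   b   c  
>  s0   s1  s1  s2 
   s1   s3  s3  s4 
   s2   s4  s4  s3 
   s3   s3  s3  s5 
   s4   s5  s5  s3 
 * s5   s5  s5  s3 
(> = start, * = accepting)

start=s0; accept=s5; s0-a->s1; s0-b->s1; s0-c->s2; s1-a->s3; s1-b->s3; s1-c->s4; s2-a->s4; s2-b->s4; s2-c->s3; s3-a->s3; s3-b->s3; s3-c->s5; s4-a->s5; s4-b->s5; s4-c->s3; s5-a->s5; s5-b->s5; s5-c->s3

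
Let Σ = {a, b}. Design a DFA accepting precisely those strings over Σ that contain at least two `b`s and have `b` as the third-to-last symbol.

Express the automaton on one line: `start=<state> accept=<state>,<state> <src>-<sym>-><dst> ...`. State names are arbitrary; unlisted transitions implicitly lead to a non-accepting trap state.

start=S0 accept=S5,S6,S7,S10 S0-a->S0 S0-b->S1 S1-a->S2 S1-b->S3 S2-a->S4 S2-b->S5 S3-a->S6 S3-b->S7 S4-a->S4 S4-b->S8 S5-a->S9 S5-b->S3 S6-a->S10 S6-b->S5 S7-a->S6 S7-b->S7 S8-a->S9 S8-b->S3 S9-a->S10 S9-b->S5 S10-a->S4 S10-b->S8

Run two small machines in parallel and take their product. One (4 states) tracks the count of `b`s, saturating at 3; the other (15 states) tracks the last 3 symbols read. Each combined state is a pair, one component from each; accept when both components accept. Minimizing collapses redundant product states.
An 11-state machine:
          a    b  
>  S0     S0   S1 
   S1     S2   S3 
   S2     S4   S5 
   S3     S6   S7 
   S4     S4   S8 
 * S5     S9   S3 
 * S6    S10   S5 
 * S7     S6   S7 
   S8     S9   S3 
   S9    S10   S5 
 * S10    S4   S8 
(> = start, * = accepting)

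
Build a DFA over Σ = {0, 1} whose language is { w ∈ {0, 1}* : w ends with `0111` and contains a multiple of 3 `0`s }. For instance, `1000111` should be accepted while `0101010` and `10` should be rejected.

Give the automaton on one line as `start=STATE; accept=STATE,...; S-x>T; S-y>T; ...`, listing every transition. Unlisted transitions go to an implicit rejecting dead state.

Run two small machines in parallel and take their product. One (5 states) tracks how much of the suffix `0111` has currently been matched; the other (3 states) tracks the count of `0`s modulo 3. Each combined state is a pair, one component from each; accept when both components accept.
          0    1  
>  S0     S1   S0 
   S1     S2   S3 
   S2     S4   S5 
   S3     S2   S6 
   S4     S1   S7 
   S5     S4   S8 
   S6     S2   S9 
   S7     S1  S10 
   S8     S4  S11 
   S9     S2  S12 
   S10    S1  S13 
   S11    S4  S14 
   S12    S2  S12 
 * S13    S1   S0 
   S14    S4  S14 
(> = start, * = accepting)

start=S0; accept=S13; S0-0>S1; S0-1>S0; S1-0>S2; S1-1>S3; S2-0>S4; S2-1>S5; S3-0>S2; S3-1>S6; S4-0>S1; S4-1>S7; S5-0>S4; S5-1>S8; S6-0>S2; S6-1>S9; S7-0>S1; S7-1>S10; S8-0>S4; S8-1>S11; S9-0>S2; S9-1>S12; S10-0>S1; S10-1>S13; S11-0>S4; S11-1>S14; S12-0>S2; S12-1>S12; S13-0>S1; S13-1>S0; S14-0>S4; S14-1>S14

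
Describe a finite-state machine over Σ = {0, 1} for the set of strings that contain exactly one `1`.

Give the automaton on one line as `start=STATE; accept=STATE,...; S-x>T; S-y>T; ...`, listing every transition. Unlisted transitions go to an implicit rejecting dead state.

Only the number of `1`s matters, and only up to 2. Make a chain q0 → q1 → q2 advanced by each `1` (with q2 absorbing); every other symbol self-loops. The accepting set is {q1}.
3 states suffice.
        0   1  
>  q0   q0  q1 
 * q1   q1  q2 
   q2   q2  q2 
(> = start, * = accepting)

start=q0; accept=q1; q0-0>q0; q0-1>q1; q1-0>q1; q1-1>q2; q2-0>q2; q2-1>q2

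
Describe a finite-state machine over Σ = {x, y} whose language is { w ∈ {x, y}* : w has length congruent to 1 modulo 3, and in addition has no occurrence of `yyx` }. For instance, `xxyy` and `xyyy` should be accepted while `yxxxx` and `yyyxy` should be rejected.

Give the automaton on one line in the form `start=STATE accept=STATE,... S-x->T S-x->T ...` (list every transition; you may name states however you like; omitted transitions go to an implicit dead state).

start=q0 accept=q1,q2,q9 q0-x->q1 q0-y->q2 q1-x->q3 q1-y->q4 q2-x->q3 q2-y->q5 q3-x->q0 q3-y->q6 q4-x->q0 q4-y->q7 q5-x->q8 q5-y->q7 q6-x->q1 q6-y->q9 q7-x->q8 q7-y->q9 q8-x->q8 q8-y->q8 q9-x->q8 q9-y->q5

Handle the two conditions separately and then intersect. The first has 3 states tracking the input length modulo 3; the second has 4 states tracking partial matches of the forbidden pattern `yyx`. A product state is a pair (one from each), accepting exactly when both do. Minimizing collapses redundant product states.
        x   y  
>  q0   q1  q2 
 * q1   q3  q4 
 * q2   q3  q5 
   q3   q0  q6 
   q4   q0  q7 
   q5   q8  q7 
   q6   q1  q9 
   q7   q8  q9 
   q8   q8  q8 
 * q9   q8  q5 
(> = start, * = accepting)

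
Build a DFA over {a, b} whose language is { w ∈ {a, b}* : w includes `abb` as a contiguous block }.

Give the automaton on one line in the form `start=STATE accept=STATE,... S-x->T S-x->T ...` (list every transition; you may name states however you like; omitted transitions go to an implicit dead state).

start=S0 accept=S3 S0-a->S1 S0-b->S0 S1-a->S1 S1-b->S2 S2-a->S1 S2-b->S3 S3-a->S3 S3-b->S3

Track how much of `abb` has been matched so far: state S0 is no progress, S3 is the absorbing accept state reached once `abb` has occurred. Intermediate states record partial matches; on a mismatch, fall back to the longest reusable overlap.
A 4-state machine:
        a   b  
>  S0   S1  S0 
   S1   S1  S2 
   S2   S1  S3 
 * S3   S3  S3 
(> = start, * = accepting)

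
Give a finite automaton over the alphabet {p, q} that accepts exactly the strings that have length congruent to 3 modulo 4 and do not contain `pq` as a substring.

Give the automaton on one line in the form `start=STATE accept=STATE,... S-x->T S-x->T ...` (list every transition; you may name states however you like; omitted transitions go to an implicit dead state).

Build one automaton per condition and run them in lockstep. The first has 4 states tracking the input length modulo 4; the second has 3 states tracking partial matches of the forbidden pattern `pq`. A product state is a pair (one from each), accepting exactly when both do. After merging equivalent states the machine shrinks.
With 9 states:
        p   q  
>  s0   s1  s2 
   s1   s3  s4 
   s2   s3  s5 
   s3   s6  s4 
   s4   s4  s4 
   s5   s6  s7 
 * s6   s8  s4 
 * s7   s8  s0 
   s8   s1  s4 
(> = start, * = accepting)

start=s0 accept=s6,s7 s0-p->s1 s0-q->s2 s1-p->s3 s1-q->s4 s2-p->s3 s2-q->s5 s3-p->s6 s3-q->s4 s4-p->s4 s4-q->s4 s5-p->s6 s5-q->s7 s6-p->s8 s6-q->s4 s7-p->s8 s7-q->s0 s8-p->s1 s8-q->s4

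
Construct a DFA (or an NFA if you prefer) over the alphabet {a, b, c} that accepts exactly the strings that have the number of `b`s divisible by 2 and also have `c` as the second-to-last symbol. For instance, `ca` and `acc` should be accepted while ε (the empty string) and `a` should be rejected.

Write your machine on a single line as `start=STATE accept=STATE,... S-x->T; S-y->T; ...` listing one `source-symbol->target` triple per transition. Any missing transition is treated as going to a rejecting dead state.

Handle the two conditions separately and then intersect. The first has 2 states tracking the count of `b`s modulo 2; the second has 13 states tracking the last 2 symbols read. A product state is a pair (one from each), accepting exactly when both do.
With 22 states:
          a    b    c  
>  s0     s1   s2   s3 
   s1     s4   s5   s6 
   s2     s7   s8   s9 
   s3    s10  s11  s12 
   s4     s4   s5   s6 
   s5     s7   s8   s9 
   s6    s10  s11  s12 
   s7    s13  s14  s15 
   s8    s16  s17  s18 
   s9    s19  s20  s21 
 * s10    s4   s5   s6 
   s11    s7   s8   s9 
 * s12   s10  s11  s12 
   s13   s13  s14  s15 
   s14   s16  s17  s18 
   s15   s19  s20  s21 
   s16    s4   s5   s6 
   s17    s7   s8   s9 
   s18   s10  s11  s12 
   s19   s13  s14  s15 
 * s20   s16  s17  s18 
   s21   s19  s20  s21 
(> = start, * = accepting)

start=s0; accept=s10,s12,s20; s0-a->s1; s0-b->s2; s0-c->s3; s1-a->s4; s1-b->s5; s1-c->s6; s2-a->s7; s2-b->s8; s2-c->s9; s3-a->s10; s3-b->s11; s3-c->s12; s4-a->s4; s4-b->s5; s4-c->s6; s5-a->s7; s5-b->s8; s5-c->s9; s6-a->s10; s6-b->s11; s6-c->s12; s7-a->s13; s7-b->s14; s7-c->s15; s8-a->s16; s8-b->s17; s8-c->s18; s9-a->s19; s9-b->s20; s9-c->s21; s10-a->s4; s10-b->s5; s10-c->s6; s11-a->s7; s11-b->s8; s11-c->s9; s12-a->s10; s12-b->s11; s12-c->s12; s13-a->s13; s13-b->s14; s13-c->s15; s14-a->s16; s14-b->s17; s14-c->s18; s15-a->s19; s15-b->s20; s15-c->s21; s16-a->s4; s16-b->s5; s16-c->s6; s17-a->s7; s17-b->s8; s17-c->s9; s18-a->s10; s18-b->s11; s18-c->s12; s19-a->s13; s19-b->s14; s19-c->s15; s20-a->s16; s20-b->s17; s20-c->s18; s21-a->s19; s21-b->s20; s21-c->s21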